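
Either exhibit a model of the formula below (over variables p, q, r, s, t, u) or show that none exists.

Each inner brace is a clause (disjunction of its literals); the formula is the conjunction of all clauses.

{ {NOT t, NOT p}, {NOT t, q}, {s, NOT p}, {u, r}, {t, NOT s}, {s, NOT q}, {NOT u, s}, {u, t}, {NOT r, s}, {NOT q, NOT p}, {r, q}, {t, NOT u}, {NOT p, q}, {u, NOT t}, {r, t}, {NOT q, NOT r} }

Try t = true.
Unit clause (NOT p) forces p = false.
Unit clause (q) forces q = true.
Unit clause (s) forces s = true.
Unit clause (u) forces u = true.
Unit clause (NOT r) forces r = false.
This assignment satisfies each clause.

p: false, q: true, r: false, s: true, t: true, u: true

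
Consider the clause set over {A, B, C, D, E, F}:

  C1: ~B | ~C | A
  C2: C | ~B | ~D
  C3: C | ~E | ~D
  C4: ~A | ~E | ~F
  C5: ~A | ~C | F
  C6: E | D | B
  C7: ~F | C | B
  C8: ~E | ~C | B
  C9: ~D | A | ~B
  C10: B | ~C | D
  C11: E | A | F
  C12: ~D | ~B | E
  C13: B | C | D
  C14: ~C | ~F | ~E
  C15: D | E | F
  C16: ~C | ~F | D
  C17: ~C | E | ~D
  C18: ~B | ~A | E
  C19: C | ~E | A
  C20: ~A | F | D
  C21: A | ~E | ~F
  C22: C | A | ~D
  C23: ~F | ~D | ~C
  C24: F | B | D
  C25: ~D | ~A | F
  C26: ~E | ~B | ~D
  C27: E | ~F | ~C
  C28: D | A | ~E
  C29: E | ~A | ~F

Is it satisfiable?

Yes, satisfiable

Suppose B = 1.
Suppose C = 0.
(~D) alone gives D = 0.
Suppose E = 0.
(F) alone gives F = 1.
(~A) alone gives A = 0.
Every clause now holds.
A satisfying assignment: A: 0; B: 1; C: 0; D: 0; E: 0; F: 1.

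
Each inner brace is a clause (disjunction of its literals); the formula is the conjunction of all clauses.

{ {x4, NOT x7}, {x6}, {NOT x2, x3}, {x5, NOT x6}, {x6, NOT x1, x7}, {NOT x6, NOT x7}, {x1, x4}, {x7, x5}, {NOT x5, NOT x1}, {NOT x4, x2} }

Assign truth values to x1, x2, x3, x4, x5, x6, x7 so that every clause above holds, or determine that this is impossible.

x1 ↦ false, x2 ↦ true, x3 ↦ true, x4 ↦ true, x5 ↦ true, x6 ↦ true, x7 ↦ false

(x6) alone gives x6 = true.
(x5) alone gives x5 = true.
(NOT x7) alone gives x7 = false.
(NOT x1) alone gives x1 = false.
(x4) alone gives x4 = true.
(x2) alone gives x2 = true.
(x3) alone gives x3 = true.
All clauses are satisfied.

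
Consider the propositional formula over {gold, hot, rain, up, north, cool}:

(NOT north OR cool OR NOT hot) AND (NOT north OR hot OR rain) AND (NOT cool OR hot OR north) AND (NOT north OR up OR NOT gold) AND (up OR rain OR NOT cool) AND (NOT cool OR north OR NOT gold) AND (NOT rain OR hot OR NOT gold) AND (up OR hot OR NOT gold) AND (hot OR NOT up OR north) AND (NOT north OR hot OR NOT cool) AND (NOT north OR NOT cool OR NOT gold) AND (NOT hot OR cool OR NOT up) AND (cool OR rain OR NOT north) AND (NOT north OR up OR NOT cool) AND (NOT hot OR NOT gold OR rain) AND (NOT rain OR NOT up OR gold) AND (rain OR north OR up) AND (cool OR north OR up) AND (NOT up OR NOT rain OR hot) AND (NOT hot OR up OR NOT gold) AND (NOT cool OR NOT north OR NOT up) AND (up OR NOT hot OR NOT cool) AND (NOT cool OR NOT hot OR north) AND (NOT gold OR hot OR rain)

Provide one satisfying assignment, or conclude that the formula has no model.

gold=false; hot=false; rain=true; up=false; north=true; cool=false

Try north = true.
Try cool = false.
The clause (NOT hot) is unit, so hot = false.
The clause (rain) is unit, so rain = true.
The clause (NOT gold) is unit, so gold = false.
The clause (NOT up) is unit, so up = false.
Every clause now holds.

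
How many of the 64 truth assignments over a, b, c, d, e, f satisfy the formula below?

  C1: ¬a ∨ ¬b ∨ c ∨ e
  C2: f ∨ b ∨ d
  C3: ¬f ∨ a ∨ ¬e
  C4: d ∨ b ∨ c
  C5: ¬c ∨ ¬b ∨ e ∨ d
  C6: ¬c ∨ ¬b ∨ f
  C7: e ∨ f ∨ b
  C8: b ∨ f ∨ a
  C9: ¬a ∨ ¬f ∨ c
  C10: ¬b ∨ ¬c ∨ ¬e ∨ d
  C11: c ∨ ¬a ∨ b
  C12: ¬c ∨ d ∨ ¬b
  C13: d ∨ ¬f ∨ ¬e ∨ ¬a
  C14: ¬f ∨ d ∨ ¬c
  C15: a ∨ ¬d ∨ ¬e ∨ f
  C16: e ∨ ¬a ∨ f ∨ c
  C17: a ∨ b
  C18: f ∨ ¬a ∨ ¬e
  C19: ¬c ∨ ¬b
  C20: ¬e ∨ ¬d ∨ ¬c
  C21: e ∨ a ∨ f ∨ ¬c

6

There are 2^6 = 64 truth assignments over (a, b, c, d, e, f).
Split on c. With c = True, the clauses containing c are satisfied and ¬c drops from the rest; 1 of the 2^5 = 32 assignments to the other variables satisfy what remains.
With c = False, by the same count on the reduced clause set, 5 assignments work.
(One model: a=F, b=T, c=F, d=F, e=F, f=F.)
Total: 1 + 5 = 6.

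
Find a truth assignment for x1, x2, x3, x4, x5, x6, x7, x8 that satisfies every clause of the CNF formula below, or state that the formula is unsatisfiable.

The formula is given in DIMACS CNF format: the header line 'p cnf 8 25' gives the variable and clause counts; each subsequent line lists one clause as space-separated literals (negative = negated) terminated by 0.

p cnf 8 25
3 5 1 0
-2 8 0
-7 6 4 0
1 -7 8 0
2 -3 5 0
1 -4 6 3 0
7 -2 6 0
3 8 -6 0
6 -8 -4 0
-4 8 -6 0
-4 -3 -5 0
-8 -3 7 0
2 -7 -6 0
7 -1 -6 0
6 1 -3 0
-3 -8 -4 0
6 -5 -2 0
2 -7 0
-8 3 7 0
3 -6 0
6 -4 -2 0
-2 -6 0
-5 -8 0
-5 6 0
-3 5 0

x1 ↦ True,  x2 ↦ False,  x3 ↦ False,  x4 ↦ False,  x5 ↦ False,  x6 ↦ False,  x7 ↦ False,  x8 ↦ False

Try x2 = False.
The clause (¬x7) is unit, so x7 = False.
Try x3 = False.
The clause (¬x8) is unit, so x8 = False.
The clause (¬x6) is unit, so x6 = False.
The clause (¬x5) is unit, so x5 = False.
The clause (x1) is unit, so x1 = True.
No clause remains; x4 is free.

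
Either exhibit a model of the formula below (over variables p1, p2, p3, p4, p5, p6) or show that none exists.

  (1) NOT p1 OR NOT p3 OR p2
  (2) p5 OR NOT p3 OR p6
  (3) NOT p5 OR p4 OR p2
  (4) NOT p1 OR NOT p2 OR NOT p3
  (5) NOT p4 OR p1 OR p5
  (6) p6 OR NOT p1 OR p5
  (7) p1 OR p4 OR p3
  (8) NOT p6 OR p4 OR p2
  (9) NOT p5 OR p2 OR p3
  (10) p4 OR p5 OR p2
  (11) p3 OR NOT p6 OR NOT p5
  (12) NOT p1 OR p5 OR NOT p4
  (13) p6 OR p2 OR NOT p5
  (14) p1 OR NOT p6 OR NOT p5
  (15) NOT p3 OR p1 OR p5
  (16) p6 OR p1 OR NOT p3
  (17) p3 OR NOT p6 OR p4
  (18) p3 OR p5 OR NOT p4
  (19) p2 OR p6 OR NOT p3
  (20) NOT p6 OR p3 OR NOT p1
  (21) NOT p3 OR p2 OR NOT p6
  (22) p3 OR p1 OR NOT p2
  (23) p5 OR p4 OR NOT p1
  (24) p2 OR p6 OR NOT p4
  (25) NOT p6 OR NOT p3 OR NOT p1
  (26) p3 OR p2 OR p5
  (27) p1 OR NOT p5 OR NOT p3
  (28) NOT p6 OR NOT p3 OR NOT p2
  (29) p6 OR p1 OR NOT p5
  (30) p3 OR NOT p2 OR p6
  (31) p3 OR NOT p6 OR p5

UNSATISFIABLE

Suppose p1 = false.
Suppose p4 = false.
The clause (p3) is unit, so p3 = true.
The clause (p5) is unit, so p5 = true.
But (NOT p5) is also a unit clause — contradiction.
So p4 must be the other value — set p4 = true.
The clause (p5) is unit, so p5 = true.
The clause (NOT p6) is unit, so p6 = false.
But (p6) is also a unit clause — contradiction.
Neither p4 = true nor p4 = false works.
So p1 must be the other value — set p1 = true.
Suppose p3 = false.
The clause (NOT p6) is unit, so p6 = false.
The clause (p5) is unit, so p5 = true.
The clause (p2) is unit, so p2 = true.
But (NOT p2) is also a unit clause — contradiction.
So p3 must be the other value — set p3 = true.
The clause (p2) is unit, so p2 = true.
But (NOT p2) is also a unit clause — contradiction.
Neither p3 = true nor p3 = false works.
Neither p1 = true nor p1 = false works.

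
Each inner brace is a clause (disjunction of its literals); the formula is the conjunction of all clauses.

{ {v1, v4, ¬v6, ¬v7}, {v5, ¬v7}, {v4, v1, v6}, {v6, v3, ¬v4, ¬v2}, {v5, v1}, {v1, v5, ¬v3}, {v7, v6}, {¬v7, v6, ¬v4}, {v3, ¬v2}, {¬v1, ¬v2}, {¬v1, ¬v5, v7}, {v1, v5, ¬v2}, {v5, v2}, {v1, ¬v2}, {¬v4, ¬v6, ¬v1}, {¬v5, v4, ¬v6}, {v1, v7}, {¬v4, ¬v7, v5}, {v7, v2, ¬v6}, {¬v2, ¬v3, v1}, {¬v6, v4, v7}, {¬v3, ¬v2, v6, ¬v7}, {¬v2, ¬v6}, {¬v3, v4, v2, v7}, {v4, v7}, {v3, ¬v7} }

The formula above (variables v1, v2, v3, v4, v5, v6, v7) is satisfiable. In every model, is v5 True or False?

True

Suppose v5 = False.
Unit clause (¬v7) forces v7 = False.
Unit clause (v1) forces v1 = True.
Unit clause (v6) forces v6 = True.
Unit clause (¬v2) forces v2 = False.
Now (v2) is unsatisfied and unit — conflict.
So every satisfying assignment has v5 = True.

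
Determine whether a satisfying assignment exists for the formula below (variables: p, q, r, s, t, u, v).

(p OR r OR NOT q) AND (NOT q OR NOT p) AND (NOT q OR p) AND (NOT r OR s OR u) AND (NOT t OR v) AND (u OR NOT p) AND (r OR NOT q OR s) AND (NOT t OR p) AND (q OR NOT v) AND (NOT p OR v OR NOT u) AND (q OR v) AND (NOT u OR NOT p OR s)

Unsatisfiable

Suppose q = false.
From the singleton clause (NOT v), v = false.
Now (v) is unsatisfied and unit — conflict.
That branch fails; take q = true instead.
From the singleton clause (NOT p), p = false.
Now (p) is unsatisfied and unit — conflict.
Neither q = true nor q = false works.
No assignment satisfies every clause.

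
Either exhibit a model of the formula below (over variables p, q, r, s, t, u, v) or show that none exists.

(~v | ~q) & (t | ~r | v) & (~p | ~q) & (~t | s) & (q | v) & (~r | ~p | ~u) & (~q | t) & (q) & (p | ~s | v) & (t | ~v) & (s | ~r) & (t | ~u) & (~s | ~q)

UNSATISFIABLE

The clause (q) is unit, so q = 1.
The clause (~v) is unit, so v = 0.
The clause (~p) is unit, so p = 0.
The clause (t) is unit, so t = 1.
The clause (s) is unit, so s = 1.
But (~s) is also a unit clause — contradiction.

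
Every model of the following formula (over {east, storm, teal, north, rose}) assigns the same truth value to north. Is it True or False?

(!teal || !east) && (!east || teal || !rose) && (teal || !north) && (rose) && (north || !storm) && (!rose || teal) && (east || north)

True

Suppose north = false.
(rose) alone gives rose = true.
(!storm) alone gives storm = false.
(teal) alone gives teal = true.
(!east) alone gives east = false.
But (east) is also a unit clause — contradiction.
So every satisfying assignment has north = True.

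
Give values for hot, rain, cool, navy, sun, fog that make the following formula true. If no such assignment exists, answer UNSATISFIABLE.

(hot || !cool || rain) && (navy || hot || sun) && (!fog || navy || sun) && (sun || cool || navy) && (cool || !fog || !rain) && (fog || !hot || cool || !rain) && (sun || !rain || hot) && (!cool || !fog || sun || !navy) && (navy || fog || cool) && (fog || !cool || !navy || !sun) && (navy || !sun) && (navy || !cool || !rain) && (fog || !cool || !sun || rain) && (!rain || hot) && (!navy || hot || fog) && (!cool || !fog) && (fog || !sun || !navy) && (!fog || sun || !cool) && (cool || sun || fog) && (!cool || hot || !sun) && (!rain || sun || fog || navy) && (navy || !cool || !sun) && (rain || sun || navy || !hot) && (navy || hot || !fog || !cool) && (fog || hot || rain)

hot: true, rain: false, cool: false, navy: true, sun: true, fog: true

Suppose navy = true.
Suppose rain = false.
Suppose hot = true.
Suppose cool = false.
Suppose fog = true.
No clause remains; sun is free.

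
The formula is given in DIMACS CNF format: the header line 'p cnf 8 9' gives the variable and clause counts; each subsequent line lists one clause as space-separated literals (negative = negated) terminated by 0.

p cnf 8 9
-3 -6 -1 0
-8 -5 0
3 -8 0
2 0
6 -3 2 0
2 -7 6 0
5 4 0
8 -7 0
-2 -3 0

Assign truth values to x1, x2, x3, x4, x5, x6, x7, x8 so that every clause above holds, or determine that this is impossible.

x1 ↦ False; x2 ↦ True; x3 ↦ False; x4 ↦ True; x5 ↦ True; x6 ↦ False; x7 ↦ False; x8 ↦ False

Unit clause (x2) forces x2 = True.
Unit clause (¬x3) forces x3 = False.
Unit clause (¬x8) forces x8 = False.
Unit clause (¬x7) forces x7 = False.
Suppose x5 = True.
Every clause is now satisfied; x1, x4, x6 are unconstrained.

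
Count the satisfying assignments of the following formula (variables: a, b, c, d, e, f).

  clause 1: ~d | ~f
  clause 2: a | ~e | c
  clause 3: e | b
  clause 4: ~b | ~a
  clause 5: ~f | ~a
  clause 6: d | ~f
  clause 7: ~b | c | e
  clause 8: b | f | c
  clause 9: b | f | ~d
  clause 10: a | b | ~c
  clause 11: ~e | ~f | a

5

There are 2^6 = 64 truth assignments over (a, b, c, d, e, f).
Split on e. With e = 1, the clauses containing e are satisfied and ~e drops from the rest; 3 of the 2^5 = 32 assignments to the other variables satisfy what remains.
With e = 0, by the same count on the reduced clause set, 2 assignments work.
Total: 3 + 2 = 5.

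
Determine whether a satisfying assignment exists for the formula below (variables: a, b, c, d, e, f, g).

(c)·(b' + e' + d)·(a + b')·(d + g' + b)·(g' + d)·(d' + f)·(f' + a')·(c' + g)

Yes

From the singleton clause (c), c = 1.
From the singleton clause (g), g = 1.
From the singleton clause (d), d = 1.
From the singleton clause (f), f = 1.
From the singleton clause (a'), a = 0.
From the singleton clause (b'), b = 0.
All clauses hold; e can take either value.
A satisfying assignment: a=0, b=0, c=1, d=1, e=1, f=1, g=1.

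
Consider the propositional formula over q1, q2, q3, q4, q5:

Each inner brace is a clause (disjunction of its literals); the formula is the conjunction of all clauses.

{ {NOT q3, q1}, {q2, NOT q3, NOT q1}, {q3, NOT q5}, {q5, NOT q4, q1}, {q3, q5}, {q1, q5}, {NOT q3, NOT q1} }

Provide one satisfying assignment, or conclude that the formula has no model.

UNSATISFIABLE

Suppose q3 = false.
(NOT q5) alone gives q5 = false.
But (q5) is also a unit clause — contradiction.
That branch fails; take q3 = true instead.
(q1) alone gives q1 = true.
But (NOT q1) is also a unit clause — contradiction.
Either choice for q3 ends in contradiction.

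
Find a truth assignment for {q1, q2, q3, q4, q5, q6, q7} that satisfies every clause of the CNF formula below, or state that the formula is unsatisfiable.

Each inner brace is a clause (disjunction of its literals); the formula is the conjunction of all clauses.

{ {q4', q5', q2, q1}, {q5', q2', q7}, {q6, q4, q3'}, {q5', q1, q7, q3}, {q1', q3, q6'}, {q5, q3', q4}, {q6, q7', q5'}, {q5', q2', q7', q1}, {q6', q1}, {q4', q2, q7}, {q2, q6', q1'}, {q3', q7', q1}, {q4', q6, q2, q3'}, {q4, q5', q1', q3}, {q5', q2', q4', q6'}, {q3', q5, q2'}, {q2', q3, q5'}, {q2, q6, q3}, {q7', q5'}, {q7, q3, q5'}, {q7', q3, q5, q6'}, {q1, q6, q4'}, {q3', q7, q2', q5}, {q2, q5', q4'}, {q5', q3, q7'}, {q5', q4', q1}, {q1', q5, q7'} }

q1: 0,  q2: 1,  q3: 0,  q4: 0,  q5: 0,  q6: 0,  q7: 1

Branch on q6: set q6 = 0.
Branch on q4: set q4 = 0.
(q3') alone gives q3 = 0.
(q2) alone gives q2 = 1.
(q5') alone gives q5 = 0.
Branch on q1: set q1 = 0.
Every clause is now satisfied; q7 is unconstrained.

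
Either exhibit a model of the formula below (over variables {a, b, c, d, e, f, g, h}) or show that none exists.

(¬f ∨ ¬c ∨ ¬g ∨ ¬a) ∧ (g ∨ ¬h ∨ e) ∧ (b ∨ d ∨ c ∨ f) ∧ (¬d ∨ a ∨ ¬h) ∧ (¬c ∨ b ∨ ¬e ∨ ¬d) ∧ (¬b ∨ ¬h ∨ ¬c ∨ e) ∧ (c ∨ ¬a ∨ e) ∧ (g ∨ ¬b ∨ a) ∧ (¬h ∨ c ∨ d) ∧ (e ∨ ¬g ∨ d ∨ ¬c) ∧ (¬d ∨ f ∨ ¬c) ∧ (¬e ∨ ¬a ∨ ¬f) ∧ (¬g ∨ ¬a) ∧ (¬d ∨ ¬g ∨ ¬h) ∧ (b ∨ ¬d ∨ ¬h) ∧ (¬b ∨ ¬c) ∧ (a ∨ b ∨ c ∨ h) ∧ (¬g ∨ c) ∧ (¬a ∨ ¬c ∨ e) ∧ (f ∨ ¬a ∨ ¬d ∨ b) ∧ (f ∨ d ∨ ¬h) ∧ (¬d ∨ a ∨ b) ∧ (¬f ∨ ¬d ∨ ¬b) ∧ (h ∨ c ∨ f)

Suppose g = True.
From the singleton clause (¬a), a = False.
From the singleton clause (c), c = True.
From the singleton clause (¬b), b = False.
From the singleton clause (¬d), d = False.
From the singleton clause (e), e = True.
Suppose f = False.
From the singleton clause (¬h), h = False.
Every clause now holds.

a: False; b: False; c: True; d: False; e: True; f: False; g: True; h: False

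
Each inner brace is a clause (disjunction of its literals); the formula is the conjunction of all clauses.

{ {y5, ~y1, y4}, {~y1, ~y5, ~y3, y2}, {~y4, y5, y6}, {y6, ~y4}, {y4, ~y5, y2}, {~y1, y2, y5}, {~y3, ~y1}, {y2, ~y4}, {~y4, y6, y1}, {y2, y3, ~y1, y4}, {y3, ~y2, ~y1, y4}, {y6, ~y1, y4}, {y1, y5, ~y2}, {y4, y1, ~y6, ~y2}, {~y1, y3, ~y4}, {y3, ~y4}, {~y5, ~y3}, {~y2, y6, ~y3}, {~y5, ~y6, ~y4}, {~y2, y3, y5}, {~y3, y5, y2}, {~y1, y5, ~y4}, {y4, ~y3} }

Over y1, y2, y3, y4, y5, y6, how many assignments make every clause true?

There are 2^6 = 64 truth assignments over (y1, y2, y3, y4, y5, y6).
Split on y6. With y6 = 1, the clauses containing y6 are satisfied and ~y6 drops from the rest; 1 of the 2^5 = 32 assignments to the other variables satisfy what remains.
With y6 = 0, by the same count on the reduced clause set, 2 assignments work.
Total: 1 + 2 = 3.

3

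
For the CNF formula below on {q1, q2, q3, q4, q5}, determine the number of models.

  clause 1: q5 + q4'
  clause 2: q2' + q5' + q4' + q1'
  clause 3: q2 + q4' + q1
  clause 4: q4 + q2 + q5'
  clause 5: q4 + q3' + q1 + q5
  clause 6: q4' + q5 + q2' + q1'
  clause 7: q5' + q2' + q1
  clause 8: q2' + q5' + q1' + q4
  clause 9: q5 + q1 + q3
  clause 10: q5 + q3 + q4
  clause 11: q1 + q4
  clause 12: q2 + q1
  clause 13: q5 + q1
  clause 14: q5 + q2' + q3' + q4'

4

There are 2^5 = 32 truth assignments over (q1, q2, q3, q4, q5).
Split on q5. With q5 = 1, the clauses containing q5 are satisfied and q5' drops from the rest; 2 of the 2^4 = 16 assignments to the other variables satisfy what remains.
With q5 = 0, by the same count on the reduced clause set, 2 assignments work.
(One model: q1=T, q2=F, q3=F, q4=T, q5=T.)
Total: 2 + 2 = 4.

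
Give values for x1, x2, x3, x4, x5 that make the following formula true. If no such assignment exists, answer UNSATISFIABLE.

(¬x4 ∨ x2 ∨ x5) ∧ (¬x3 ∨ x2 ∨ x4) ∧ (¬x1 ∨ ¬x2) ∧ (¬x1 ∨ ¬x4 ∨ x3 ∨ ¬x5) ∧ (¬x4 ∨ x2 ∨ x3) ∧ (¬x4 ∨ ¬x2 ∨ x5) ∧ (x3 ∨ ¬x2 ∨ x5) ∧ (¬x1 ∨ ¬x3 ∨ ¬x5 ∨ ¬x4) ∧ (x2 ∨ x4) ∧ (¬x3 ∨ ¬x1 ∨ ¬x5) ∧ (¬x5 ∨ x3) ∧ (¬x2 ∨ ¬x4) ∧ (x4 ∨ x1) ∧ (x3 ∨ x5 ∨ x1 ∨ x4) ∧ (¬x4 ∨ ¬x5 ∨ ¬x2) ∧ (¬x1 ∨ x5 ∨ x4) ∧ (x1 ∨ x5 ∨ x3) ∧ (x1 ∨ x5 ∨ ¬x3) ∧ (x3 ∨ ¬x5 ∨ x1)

x1=False, x2=False, x3=True, x4=True, x5=True

Suppose x1 = False.
(x4) alone gives x4 = True.
(¬x2) alone gives x2 = False.
(x5) alone gives x5 = True.
(x3) alone gives x3 = True.
This assignment satisfies each clause.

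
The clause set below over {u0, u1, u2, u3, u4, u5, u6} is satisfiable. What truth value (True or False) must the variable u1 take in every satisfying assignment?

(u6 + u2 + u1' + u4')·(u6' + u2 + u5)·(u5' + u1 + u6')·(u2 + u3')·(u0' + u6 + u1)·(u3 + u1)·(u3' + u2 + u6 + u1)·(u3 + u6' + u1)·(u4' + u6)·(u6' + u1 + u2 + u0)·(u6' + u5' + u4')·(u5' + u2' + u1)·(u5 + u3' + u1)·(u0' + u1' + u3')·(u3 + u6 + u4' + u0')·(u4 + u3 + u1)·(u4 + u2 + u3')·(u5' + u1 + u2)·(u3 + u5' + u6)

Suppose u1 = 0.
From the singleton clause (u3), u3 = 1.
From the singleton clause (u2), u2 = 1.
From the singleton clause (u5'), u5 = 0.
Now (u5) is unsatisfied and unit — conflict.
So every satisfying assignment has u1 = True.

True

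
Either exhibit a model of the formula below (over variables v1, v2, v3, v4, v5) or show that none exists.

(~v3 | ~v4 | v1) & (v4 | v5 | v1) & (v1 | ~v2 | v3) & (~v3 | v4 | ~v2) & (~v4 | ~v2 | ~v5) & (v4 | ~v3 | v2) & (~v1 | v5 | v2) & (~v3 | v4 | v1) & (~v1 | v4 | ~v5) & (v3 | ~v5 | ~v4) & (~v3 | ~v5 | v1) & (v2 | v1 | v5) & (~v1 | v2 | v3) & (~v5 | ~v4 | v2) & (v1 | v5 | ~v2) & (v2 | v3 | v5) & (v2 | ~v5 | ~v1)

v1=0, v2=0, v3=0, v4=0, v5=1

Branch on v3: set v3 = 0.
Branch on v1: set v1 = 0.
From the singleton clause (~v2), v2 = 0.
From the singleton clause (v5), v5 = 1.
From the singleton clause (~v4), v4 = 0.
This assignment satisfies each clause.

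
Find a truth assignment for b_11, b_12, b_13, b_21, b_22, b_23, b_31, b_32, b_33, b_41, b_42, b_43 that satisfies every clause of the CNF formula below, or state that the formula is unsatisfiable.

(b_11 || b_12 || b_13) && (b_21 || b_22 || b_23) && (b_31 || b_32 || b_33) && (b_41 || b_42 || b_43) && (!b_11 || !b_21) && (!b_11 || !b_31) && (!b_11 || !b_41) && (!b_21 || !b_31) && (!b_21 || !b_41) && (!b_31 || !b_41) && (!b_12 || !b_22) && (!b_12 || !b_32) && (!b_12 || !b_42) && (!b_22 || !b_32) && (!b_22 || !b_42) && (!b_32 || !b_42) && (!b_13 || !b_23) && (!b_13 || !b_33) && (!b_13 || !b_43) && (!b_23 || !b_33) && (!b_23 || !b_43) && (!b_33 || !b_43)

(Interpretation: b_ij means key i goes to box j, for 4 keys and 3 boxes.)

UNSATISFIABLE

Suppose b_11 = false.
Suppose b_12 = true.
The clause (!b_22) is unit, so b_22 = false.
The clause (!b_32) is unit, so b_32 = false.
The clause (!b_42) is unit, so b_42 = false.
Suppose b_21 = true.
The clause (!b_31) is unit, so b_31 = false.
The clause (b_33) is unit, so b_33 = true.
The clause (!b_41) is unit, so b_41 = false.
The clause (b_43) is unit, so b_43 = true.
Now (!b_43) is unsatisfied and unit — conflict.
Undo b_21 and try b_21 = false.
The clause (b_23) is unit, so b_23 = true.
The clause (!b_13) is unit, so b_13 = false.
The clause (!b_33) is unit, so b_33 = false.
The clause (b_31) is unit, so b_31 = true.
The clause (!b_41) is unit, so b_41 = false.
The clause (b_43) is unit, so b_43 = true.
Now (!b_43) is unsatisfied and unit — conflict.
Neither b_21 = true nor b_21 = false works.
Undo b_12 and try b_12 = false.
The clause (b_13) is unit, so b_13 = true.
The clause (!b_23) is unit, so b_23 = false.
The clause (!b_33) is unit, so b_33 = false.
The clause (!b_43) is unit, so b_43 = false.
Suppose b_21 = true.
The clause (!b_31) is unit, so b_31 = false.
The clause (b_32) is unit, so b_32 = true.
The clause (!b_41) is unit, so b_41 = false.
The clause (b_42) is unit, so b_42 = true.
Now (!b_42) is unsatisfied and unit — conflict.
Undo b_21 and try b_21 = false.
The clause (b_22) is unit, so b_22 = true.
The clause (!b_32) is unit, so b_32 = false.
The clause (b_31) is unit, so b_31 = true.
The clause (!b_41) is unit, so b_41 = false.
The clause (b_42) is unit, so b_42 = true.
Now (!b_42) is unsatisfied and unit — conflict.
Neither b_21 = true nor b_21 = false works.
Neither b_12 = true nor b_12 = false works.
Undo b_11 and try b_11 = true.
The clause (!b_21) is unit, so b_21 = false.
The clause (!b_31) is unit, so b_31 = false.
The clause (!b_41) is unit, so b_41 = false.
Suppose b_22 = true.
The clause (!b_12) is unit, so b_12 = false.
The clause (!b_32) is unit, so b_32 = false.
The clause (b_33) is unit, so b_33 = true.
The clause (!b_42) is unit, so b_42 = false.
The clause (b_43) is unit, so b_43 = true.
Now (!b_43) is unsatisfied and unit — conflict.
Undo b_22 and try b_22 = false.
The clause (b_23) is unit, so b_23 = true.
The clause (!b_13) is unit, so b_13 = false.
The clause (!b_33) is unit, so b_33 = false.
The clause (b_32) is unit, so b_32 = true.
The clause (!b_12) is unit, so b_12 = false.
The clause (!b_42) is unit, so b_42 = false.
The clause (b_43) is unit, so b_43 = true.
Now (!b_43) is unsatisfied and unit — conflict.
Neither b_22 = true nor b_22 = false works.
Neither b_11 = true nor b_11 = false works.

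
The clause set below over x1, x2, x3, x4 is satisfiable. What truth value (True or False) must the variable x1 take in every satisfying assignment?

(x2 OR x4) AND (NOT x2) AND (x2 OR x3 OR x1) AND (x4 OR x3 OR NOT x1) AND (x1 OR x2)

True

Suppose x1 = false.
Unit clause (NOT x2) forces x2 = false.
But (x2) is also a unit clause — contradiction.
So every satisfying assignment has x1 = True.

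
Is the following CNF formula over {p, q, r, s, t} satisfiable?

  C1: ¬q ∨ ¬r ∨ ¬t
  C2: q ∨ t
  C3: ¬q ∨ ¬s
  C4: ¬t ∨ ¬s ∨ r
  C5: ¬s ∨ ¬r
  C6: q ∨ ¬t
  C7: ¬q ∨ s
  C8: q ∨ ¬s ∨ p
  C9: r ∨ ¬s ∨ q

Unsatisfiable

Try q = True.
(¬s) alone gives s = False.
That conflicts with the unit clause (s).
Undo q and try q = False.
(t) alone gives t = True.
That conflicts with the unit clause (¬t).
Neither q = True nor q = False works.
No assignment satisfies every clause.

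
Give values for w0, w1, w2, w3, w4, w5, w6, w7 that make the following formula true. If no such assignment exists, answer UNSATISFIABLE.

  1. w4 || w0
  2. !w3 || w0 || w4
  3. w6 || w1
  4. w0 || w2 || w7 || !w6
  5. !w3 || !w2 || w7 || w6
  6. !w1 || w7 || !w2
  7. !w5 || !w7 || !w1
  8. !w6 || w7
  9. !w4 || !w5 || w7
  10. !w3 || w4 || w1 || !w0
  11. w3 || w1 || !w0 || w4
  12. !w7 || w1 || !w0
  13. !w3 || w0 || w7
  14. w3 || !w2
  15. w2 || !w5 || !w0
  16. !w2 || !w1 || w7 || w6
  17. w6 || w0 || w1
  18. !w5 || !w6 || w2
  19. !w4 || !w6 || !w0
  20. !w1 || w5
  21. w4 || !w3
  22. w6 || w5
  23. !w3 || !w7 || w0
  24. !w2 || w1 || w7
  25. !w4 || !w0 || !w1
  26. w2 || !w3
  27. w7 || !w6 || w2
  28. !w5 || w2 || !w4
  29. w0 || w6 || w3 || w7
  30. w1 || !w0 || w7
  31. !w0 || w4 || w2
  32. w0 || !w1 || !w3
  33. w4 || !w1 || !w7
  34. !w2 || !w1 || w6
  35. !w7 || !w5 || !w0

w0=false,  w1=false,  w2=false,  w3=false,  w4=true,  w5=false,  w6=true,  w7=true

Suppose w4 = true.
Suppose w6 = true.
Unit clause (w7) forces w7 = true.
Unit clause (!w0) forces w0 = false.
Unit clause (!w3) forces w3 = false.
Unit clause (!w2) forces w2 = false.
Unit clause (!w5) forces w5 = false.
Unit clause (!w1) forces w1 = false.
All clauses are satisfied.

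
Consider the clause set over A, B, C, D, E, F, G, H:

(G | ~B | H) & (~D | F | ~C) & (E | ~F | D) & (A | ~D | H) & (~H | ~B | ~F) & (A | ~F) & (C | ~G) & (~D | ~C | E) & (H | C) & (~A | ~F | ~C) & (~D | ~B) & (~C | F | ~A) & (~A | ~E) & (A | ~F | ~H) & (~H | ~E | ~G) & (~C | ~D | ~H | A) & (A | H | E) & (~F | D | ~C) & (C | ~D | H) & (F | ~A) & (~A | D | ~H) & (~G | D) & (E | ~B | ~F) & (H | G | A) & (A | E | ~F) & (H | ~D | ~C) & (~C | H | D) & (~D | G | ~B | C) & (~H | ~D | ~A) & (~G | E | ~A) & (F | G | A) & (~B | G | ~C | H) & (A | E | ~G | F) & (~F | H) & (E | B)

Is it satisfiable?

Unsatisfiable

Suppose A = 1.
From the singleton clause (~E), E = 0.
From the singleton clause (F), F = 1.
From the singleton clause (D), D = 1.
From the singleton clause (~C), C = 0.
From the singleton clause (~G), G = 0.
From the singleton clause (H), H = 1.
Now (~H) is unsatisfied and unit — conflict.
Undo A and try A = 0.
From the singleton clause (~F), F = 0.
From the singleton clause (G), G = 1.
From the singleton clause (C), C = 1.
From the singleton clause (~D), D = 0.
Now (D) is unsatisfied and unit — conflict.
Both values of A lead to a conflict.
No assignment satisfies every clause.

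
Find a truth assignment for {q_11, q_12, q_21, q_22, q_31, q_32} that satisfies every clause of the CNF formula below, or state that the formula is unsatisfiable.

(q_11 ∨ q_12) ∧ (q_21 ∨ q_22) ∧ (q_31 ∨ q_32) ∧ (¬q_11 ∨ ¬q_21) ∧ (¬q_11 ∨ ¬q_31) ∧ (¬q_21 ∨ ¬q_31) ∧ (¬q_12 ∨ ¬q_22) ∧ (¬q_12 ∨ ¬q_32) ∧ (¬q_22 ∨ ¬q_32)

UNSATISFIABLE

Suppose q_11 = True.
The clause (¬q_21) is unit, so q_21 = False.
The clause (q_22) is unit, so q_22 = True.
The clause (¬q_31) is unit, so q_31 = False.
The clause (q_32) is unit, so q_32 = True.
Now (¬q_32) is unsatisfied and unit — conflict.
That branch fails; take q_11 = False instead.
The clause (q_12) is unit, so q_12 = True.
The clause (¬q_22) is unit, so q_22 = False.
The clause (q_21) is unit, so q_21 = True.
The clause (¬q_31) is unit, so q_31 = False.
The clause (q_32) is unit, so q_32 = True.
Now (¬q_32) is unsatisfied and unit — conflict.
Both values of q_11 lead to a conflict.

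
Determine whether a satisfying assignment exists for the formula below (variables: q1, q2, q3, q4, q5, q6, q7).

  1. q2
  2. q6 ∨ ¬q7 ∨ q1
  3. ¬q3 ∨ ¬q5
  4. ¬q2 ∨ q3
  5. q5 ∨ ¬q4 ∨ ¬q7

Yes

(q2) alone gives q2 = True.
(q3) alone gives q3 = True.
(¬q5) alone gives q5 = False.
Branch on q4: set q4 = False.
Branch on q6: set q6 = False.
Branch on q7: set q7 = False.
No clause remains; q1 is free.
A satisfying assignment: q1: False; q2: True; q3: True; q4: False; q5: False; q6: False; q7: False.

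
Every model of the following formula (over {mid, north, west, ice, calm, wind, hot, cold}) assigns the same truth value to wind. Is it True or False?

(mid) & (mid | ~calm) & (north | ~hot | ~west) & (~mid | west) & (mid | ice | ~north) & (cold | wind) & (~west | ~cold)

Suppose wind = 0.
From the singleton clause (mid), mid = 1.
From the singleton clause (west), west = 1.
From the singleton clause (cold), cold = 1.
That conflicts with the unit clause (~cold).
So every satisfying assignment has wind = True.

True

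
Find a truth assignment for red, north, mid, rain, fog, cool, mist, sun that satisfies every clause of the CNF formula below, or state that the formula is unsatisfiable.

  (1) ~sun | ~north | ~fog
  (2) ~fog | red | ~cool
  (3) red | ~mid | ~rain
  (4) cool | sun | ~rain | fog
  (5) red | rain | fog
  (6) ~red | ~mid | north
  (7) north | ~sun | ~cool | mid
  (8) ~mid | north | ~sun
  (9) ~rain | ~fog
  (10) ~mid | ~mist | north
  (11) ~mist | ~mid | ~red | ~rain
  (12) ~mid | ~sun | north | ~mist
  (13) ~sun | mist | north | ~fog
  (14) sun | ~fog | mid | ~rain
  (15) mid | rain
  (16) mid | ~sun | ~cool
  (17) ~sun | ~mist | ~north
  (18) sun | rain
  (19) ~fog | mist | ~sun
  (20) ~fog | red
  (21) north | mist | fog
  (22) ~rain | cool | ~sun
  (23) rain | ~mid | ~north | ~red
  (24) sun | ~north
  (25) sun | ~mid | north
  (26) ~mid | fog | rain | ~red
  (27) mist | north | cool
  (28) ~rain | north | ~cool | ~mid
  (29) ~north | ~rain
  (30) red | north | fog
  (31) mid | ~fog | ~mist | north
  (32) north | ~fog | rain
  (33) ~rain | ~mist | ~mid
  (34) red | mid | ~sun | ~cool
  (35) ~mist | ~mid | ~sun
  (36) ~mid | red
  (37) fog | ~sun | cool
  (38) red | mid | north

red: 1,  north: 0,  mid: 0,  rain: 1,  fog: 0,  cool: 1,  mist: 1,  sun: 0

Suppose rain = 1.
From the singleton clause (~fog), fog = 0.
From the singleton clause (~north), north = 0.
From the singleton clause (mist), mist = 1.
From the singleton clause (~mid), mid = 0.
From the singleton clause (red), red = 1.
Suppose cool = 1.
From the singleton clause (~sun), sun = 0.
All clauses are satisfied.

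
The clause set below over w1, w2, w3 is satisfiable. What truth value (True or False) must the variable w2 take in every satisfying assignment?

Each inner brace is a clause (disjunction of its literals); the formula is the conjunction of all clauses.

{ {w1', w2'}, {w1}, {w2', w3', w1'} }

False

Suppose w2 = 1.
From the singleton clause (w1'), w1 = 0.
That conflicts with the unit clause (w1).
So every satisfying assignment has w2 = False.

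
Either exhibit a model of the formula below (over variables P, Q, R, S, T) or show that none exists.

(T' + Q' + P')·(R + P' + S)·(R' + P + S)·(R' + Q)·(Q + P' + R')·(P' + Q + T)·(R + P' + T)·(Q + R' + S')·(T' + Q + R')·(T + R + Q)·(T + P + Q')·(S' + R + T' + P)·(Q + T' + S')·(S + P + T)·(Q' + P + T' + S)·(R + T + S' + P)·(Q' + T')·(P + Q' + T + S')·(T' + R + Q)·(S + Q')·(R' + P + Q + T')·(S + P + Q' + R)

P=1, Q=1, R=1, S=1, T=0

Try R = 1.
From the singleton clause (Q), Q = 1.
From the singleton clause (T'), T = 0.
From the singleton clause (P), P = 1.
From the singleton clause (S), S = 1.
All clauses are satisfied.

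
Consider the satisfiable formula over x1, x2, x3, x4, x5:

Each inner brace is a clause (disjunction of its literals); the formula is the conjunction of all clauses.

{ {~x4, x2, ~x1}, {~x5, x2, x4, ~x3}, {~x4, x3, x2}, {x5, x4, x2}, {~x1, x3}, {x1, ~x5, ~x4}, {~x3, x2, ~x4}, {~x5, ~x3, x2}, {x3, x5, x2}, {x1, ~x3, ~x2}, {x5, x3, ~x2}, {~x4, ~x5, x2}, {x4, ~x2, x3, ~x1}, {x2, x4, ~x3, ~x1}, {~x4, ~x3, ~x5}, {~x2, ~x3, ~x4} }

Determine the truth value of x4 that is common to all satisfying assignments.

False

Suppose x4 = 1.
Suppose x2 = 1.
The clause (~x3) is unit, so x3 = 0.
The clause (~x1) is unit, so x1 = 0.
The clause (~x5) is unit, so x5 = 0.
Now (x5) is unsatisfied and unit — conflict.
Backtrack on x2: now try x2 = 0.
The clause (~x1) is unit, so x1 = 0.
The clause (x3) is unit, so x3 = 1.
Now (~x3) is unsatisfied and unit — conflict.
Neither x2 = 1 nor x2 = 0 works.
So every satisfying assignment has x4 = False.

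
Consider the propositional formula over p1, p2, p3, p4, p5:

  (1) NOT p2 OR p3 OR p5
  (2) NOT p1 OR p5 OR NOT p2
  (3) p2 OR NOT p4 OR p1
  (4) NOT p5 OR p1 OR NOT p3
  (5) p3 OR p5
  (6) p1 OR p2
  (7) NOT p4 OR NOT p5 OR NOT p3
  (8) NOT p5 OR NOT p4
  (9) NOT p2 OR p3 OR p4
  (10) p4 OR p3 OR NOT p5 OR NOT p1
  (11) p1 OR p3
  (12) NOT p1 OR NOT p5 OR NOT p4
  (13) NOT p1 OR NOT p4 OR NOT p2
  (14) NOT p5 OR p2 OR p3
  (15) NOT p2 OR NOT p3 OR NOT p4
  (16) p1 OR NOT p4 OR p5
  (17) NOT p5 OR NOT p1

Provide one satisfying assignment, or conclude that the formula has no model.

Try p3 = true.
Try p5 = false.
Try p1 = false.
Unit clause (p2) forces p2 = true.
Unit clause (NOT p4) forces p4 = false.
All clauses are satisfied.

p1: false,  p2: true,  p3: true,  p4: false,  p5: false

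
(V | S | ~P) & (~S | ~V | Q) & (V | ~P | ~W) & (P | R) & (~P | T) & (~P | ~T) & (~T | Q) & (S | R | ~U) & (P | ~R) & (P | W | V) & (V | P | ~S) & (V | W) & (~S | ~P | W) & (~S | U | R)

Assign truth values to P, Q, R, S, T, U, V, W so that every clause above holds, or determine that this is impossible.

Suppose P = 1.
The clause (T) is unit, so T = 1.
Now (~T) is unsatisfied and unit — conflict.
That branch fails; take P = 0 instead.
The clause (R) is unit, so R = 1.
Now (~R) is unsatisfied and unit — conflict.
Either choice for P ends in contradiction.

UNSATISFIABLE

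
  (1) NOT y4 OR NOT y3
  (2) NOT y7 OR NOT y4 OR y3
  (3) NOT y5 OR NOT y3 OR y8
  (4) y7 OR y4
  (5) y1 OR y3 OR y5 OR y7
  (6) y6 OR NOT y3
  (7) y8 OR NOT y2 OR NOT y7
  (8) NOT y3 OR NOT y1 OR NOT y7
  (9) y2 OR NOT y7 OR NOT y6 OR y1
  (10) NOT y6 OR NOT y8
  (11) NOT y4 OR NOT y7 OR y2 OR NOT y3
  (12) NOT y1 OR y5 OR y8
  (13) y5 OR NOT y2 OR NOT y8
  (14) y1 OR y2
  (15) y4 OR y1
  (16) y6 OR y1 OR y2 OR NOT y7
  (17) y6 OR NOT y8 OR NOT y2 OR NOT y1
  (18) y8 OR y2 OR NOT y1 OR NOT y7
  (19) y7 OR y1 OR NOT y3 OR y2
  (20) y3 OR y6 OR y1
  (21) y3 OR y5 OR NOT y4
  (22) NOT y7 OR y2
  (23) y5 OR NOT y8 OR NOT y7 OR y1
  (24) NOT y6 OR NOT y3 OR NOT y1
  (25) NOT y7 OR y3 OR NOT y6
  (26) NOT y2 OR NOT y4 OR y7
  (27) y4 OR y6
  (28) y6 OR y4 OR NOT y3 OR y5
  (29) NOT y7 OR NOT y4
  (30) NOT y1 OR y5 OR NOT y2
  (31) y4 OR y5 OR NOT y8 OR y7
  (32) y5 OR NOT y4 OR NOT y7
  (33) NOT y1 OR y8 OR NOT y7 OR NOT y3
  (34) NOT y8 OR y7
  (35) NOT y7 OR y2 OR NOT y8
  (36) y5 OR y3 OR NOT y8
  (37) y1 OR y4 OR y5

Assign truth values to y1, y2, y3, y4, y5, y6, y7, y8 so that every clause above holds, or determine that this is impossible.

y1=true,  y2=false,  y3=false,  y4=true,  y5=true,  y6=false,  y7=false,  y8=false

Suppose y4 = true.
From the singleton clause (NOT y3), y3 = false.
From the singleton clause (NOT y7), y7 = false.
From the singleton clause (y5), y5 = true.
From the singleton clause (NOT y2), y2 = false.
From the singleton clause (y1), y1 = true.
From the singleton clause (NOT y8), y8 = false.
All clauses hold; y6 can take either value.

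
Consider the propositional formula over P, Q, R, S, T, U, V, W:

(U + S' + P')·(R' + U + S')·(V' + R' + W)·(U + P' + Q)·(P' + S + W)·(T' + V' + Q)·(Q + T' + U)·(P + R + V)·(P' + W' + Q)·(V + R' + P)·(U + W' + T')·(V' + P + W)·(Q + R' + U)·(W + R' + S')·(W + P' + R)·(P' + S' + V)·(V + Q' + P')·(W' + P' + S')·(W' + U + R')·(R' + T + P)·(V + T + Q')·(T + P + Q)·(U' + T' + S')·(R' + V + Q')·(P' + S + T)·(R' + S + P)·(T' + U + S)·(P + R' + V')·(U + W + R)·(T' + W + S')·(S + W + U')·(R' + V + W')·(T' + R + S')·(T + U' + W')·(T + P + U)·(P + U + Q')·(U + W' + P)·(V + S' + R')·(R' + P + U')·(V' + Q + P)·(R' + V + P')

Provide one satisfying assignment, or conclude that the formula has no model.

Case U = 1:
Case T = 1:
(S') alone gives S = 0.
(W) alone gives W = 1.
Case V = 1:
(Q) alone gives Q = 1.
Case R = 0:
All clauses hold; P can take either value.

P: 0, Q: 1, R: 0, S: 0, T: 1, U: 1, V: 1, W: 1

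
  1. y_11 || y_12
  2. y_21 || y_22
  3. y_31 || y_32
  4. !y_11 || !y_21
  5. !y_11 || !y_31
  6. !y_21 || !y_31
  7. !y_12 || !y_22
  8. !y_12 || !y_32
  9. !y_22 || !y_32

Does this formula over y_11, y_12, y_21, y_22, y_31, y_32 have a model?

Try y_11 = true.
The clause (!y_21) is unit, so y_21 = false.
The clause (y_22) is unit, so y_22 = true.
The clause (!y_31) is unit, so y_31 = false.
The clause (y_32) is unit, so y_32 = true.
That conflicts with the unit clause (!y_32).
Backtrack on y_11: now try y_11 = false.
The clause (y_12) is unit, so y_12 = true.
The clause (!y_22) is unit, so y_22 = false.
The clause (y_21) is unit, so y_21 = true.
The clause (!y_31) is unit, so y_31 = false.
The clause (y_32) is unit, so y_32 = true.
That conflicts with the unit clause (!y_32).
Neither y_11 = true nor y_11 = false works.
No assignment satisfies every clause.

No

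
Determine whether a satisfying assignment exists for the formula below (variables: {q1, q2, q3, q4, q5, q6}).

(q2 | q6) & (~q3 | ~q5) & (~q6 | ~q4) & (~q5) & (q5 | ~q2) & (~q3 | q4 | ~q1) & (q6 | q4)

Unit clause (~q5) forces q5 = 0.
Unit clause (~q2) forces q2 = 0.
Unit clause (q6) forces q6 = 1.
Unit clause (~q4) forces q4 = 0.
Case q3 = 0:
All clauses hold; q1 can take either value.
A satisfying assignment: q1 ↦ 1,  q2 ↦ 0,  q3 ↦ 0,  q4 ↦ 0,  q5 ↦ 0,  q6 ↦ 1.

Yes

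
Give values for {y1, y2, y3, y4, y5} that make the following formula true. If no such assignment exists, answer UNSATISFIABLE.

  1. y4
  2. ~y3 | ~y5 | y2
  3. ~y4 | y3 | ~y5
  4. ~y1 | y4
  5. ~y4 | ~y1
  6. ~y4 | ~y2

y1=0; y2=0; y3=1; y4=1; y5=0

Unit clause (y4) forces y4 = 1.
Unit clause (~y1) forces y1 = 0.
Unit clause (~y2) forces y2 = 0.
Case y3 = 1:
Unit clause (~y5) forces y5 = 0.
This assignment satisfies each clause.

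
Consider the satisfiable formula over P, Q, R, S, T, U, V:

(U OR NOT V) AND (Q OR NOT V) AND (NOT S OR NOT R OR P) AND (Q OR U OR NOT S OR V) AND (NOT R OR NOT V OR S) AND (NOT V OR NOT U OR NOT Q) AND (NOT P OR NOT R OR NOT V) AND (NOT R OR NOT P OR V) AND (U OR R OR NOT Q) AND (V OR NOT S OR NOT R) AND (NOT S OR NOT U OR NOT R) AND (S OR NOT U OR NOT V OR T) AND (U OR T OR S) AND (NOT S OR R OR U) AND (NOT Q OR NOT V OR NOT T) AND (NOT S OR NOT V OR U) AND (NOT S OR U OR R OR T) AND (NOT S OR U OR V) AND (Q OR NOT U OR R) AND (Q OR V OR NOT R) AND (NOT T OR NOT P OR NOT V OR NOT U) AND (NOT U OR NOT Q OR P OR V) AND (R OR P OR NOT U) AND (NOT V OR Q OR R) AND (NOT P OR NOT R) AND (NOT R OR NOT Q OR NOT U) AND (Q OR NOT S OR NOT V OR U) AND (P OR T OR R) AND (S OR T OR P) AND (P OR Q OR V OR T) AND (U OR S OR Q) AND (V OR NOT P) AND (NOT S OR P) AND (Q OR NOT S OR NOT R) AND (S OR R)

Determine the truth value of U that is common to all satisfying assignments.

False

Suppose U = true.
Try Q = true.
From the singleton clause (NOT V), V = false.
From the singleton clause (P), P = true.
That conflicts with the unit clause (NOT P).
That branch fails; take Q = false instead.
From the singleton clause (NOT V), V = false.
From the singleton clause (R), R = true.
That conflicts with the unit clause (NOT R).
Neither Q = true nor Q = false works.
So every satisfying assignment has U = False.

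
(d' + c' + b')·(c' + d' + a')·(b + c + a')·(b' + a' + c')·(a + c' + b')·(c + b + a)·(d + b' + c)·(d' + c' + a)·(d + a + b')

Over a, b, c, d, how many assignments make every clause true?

4

There are 2^4 = 16 truth assignments over (a, b, c, d).
Check each against the 9 clauses (columns in the order a, b, c, d):
  F F F F  ✗ fails (c + b + a)
  F F F T  ✗ fails (c + b + a)
  F F T F  ✓ satisfies all
  F F T T  ✗ fails (d' + c' + a)
  F T F F  ✗ fails (d + b' + c)
  F T F T  ✓ satisfies all
  F T T F  ✗ fails (a + c' + b')
  F T T T  ✗ fails (d' + c' + b')
  T F F F  ✗ fails (b + c + a')
  T F F T  ✗ fails (b + c + a')
  T F T F  ✓ satisfies all
  T F T T  ✗ fails (c' + d' + a')
  T T F F  ✗ fails (d + b' + c)
  T T F T  ✓ satisfies all
  T T T F  ✗ fails (b' + a' + c')
  T T T T  ✗ fails (d' + c' + b')
4 of the 16 rows are models.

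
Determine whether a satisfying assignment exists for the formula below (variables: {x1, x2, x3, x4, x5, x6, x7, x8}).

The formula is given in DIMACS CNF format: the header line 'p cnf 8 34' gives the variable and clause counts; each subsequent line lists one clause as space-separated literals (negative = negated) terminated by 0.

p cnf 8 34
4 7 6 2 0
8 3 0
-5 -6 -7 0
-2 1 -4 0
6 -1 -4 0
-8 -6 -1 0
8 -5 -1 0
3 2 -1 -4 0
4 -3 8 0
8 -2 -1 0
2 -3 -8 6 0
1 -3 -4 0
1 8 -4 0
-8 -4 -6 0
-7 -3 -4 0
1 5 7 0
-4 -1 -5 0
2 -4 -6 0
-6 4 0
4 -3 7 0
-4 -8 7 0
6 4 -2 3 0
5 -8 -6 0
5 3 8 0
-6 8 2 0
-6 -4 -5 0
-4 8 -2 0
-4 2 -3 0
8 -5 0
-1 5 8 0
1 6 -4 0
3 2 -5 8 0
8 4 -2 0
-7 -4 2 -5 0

Yes, satisfiable

Branch on x8: set x8 = True.
Branch on x6: set x6 = False.
Branch on x1: set x1 = False.
The clause (¬x4) is unit, so x4 = False.
Branch on x7: set x7 = True.
Branch on x2: set x2 = False.
The clause (¬x3) is unit, so x3 = False.
All clauses hold; x5 can take either value.
A satisfying assignment: x1 ↦ False, x2 ↦ False, x3 ↦ False, x4 ↦ False, x5 ↦ True, x6 ↦ False, x7 ↦ True, x8 ↦ True.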